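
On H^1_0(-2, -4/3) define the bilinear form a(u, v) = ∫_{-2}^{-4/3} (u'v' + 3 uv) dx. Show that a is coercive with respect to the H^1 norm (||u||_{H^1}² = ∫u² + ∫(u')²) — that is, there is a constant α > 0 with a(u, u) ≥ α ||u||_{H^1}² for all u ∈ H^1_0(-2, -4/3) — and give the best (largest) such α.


α = 1

Coercivity of a(·,·) on H^1_0(-2, -4/3) means a(u, u) ≥ α ||u||_{H^1}² for every u ∈ H^1_0.
The interval has length L = 2/3, and Poincaré/coercivity depend only on L. Here a(u, u) = ∫(u')² + (3)·∫u².
Here c = 3 ≥ 1, so a(u,u) = ∫(u')² + c∫u² ≥ ∫(u')² + ∫u² = ||u||_{H^1}², i.e. α = 1 works. No larger α is possible: a(u,u) ≥ α||u||_{H^1}² means (1−α)∫(u')² ≥ (α−c)∫u², and for the modes u_n = sin(nπ(x−x₀)/L) (x₀ the left endpoint) one has ∫u_n²/∫(u_n')² = (L/(nπ))² → 0, so a(u_n,u_n)/||u_n||_{H^1}² → 1. Hence the optimal constant is α = 1.
Therefore α = 1.


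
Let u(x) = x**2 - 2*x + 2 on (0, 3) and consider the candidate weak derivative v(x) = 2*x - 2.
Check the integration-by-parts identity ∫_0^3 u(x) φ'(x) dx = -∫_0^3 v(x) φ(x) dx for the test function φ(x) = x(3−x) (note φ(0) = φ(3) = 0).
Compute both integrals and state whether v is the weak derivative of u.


LHS = -9/2, RHS = -9/2. Yes, v = u' weakly.

u(x) = x**2 - 2*x + 2, classical derivative u'(x) = 2*x - 2.
φ(x) = x(3−x), so φ'(x) = 3 - 2*x.
Note φ(0) = φ(3) = 0, so the boundary term u·φ vanishes.
LHS = ∫_0^3 u(x) φ'(x) dx = ∫_0^3 (-2*x^3 + 7*x^2 - 10*x + 6) dx. Term by term:
  ∫_0^3 -2*x^3 dx = -81/2;  ∫_0^3 7*x^2 dx = 63;  ∫_0^3 -10*x dx = -45;
  ∫_0^3 6 dx = 18.
Sum: -81/2 + 63 − 45 + 18 = -9/2.
So LHS = -9/2.
∫_0^3 v(x) φ(x) dx = ∫_0^3 (-2*x^3 + 8*x^2 - 6*x) dx. Term by term:
  ∫_0^3 -2*x^3 dx = -81/2;  ∫_0^3 8*x^2 dx = 72;  ∫_0^3 -6*x dx = -27.
Sum: -81/2 + 72 − 27 = 9/2.
So RHS = -∫_0^3 v(x) φ(x) dx = -9/2.
LHS = RHS, so the identity holds for this test φ.
Moreover u is smooth here and v(x) = u'(x) = 2*x - 2 pointwise, so the identity holds for every test function. Hence v is the weak derivative of u.


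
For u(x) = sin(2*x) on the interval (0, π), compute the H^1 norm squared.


||u||_{H^1(0,π)}^2 = 5*π/2

u'(x) = 2*cos(2*x).
Expand u² and (u')² and integrate term by term on (0, π), using: for integers n ≥ 1, ∫_0^π sin²(nx) dx = ∫_0^π cos²(nx) dx = π/2; for n ≠ n', ∫_0^π sin(nx)sin(n'x) dx = ∫_0^π cos(nx)cos(n'x) dx = 0; and by product-to-sum, ∫_0^π sin(nx)cos(n'x) dx = ½∫_0^π [sin((n+n')x) + sin((n−n')x)] dx, which is 0 when n+n' is even and 2n/(n²−n'²) when n+n' is odd (it need not vanish on (0, π)).
  u² squared terms: (1)²·∫sin(2x)² dx = 1·π/2 = π/2.
  So ∫_0^π u² dx = π/2.
  (u')² squared terms: (2)²·∫cos(2x)² dx = 4·π/2 = 2*π.
  So ∫_0^π (u')² dx = 2*π.
||u||_{H^1}^2 = (π/2) + (2*π) = 5*π/2.


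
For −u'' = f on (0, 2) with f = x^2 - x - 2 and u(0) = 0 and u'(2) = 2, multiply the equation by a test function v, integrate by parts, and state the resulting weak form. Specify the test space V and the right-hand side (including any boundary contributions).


V = {v ∈ H^1(0, 2) : v(0) = 0} (test functions vanish at x = 0 where u is specified); weak form: ∫_0^2 u'v' dx = ∫_0^2 (x^2 - x - 2) v dx + 2·v(2) for all v ∈ V.

Multiply both sides by a test function v and integrate from 0 to 2:
  ∫_0^2 −u''(x) v(x) dx = ∫_0^2 f(x) v(x) dx.
Integrate the LHS by parts once:
  ∫_0^2 −u'' v dx = −[u'(x) v(x)]_0^2 + ∫_0^2 u'(x) v'(x) dx.
Thus ∫_0^2 u'(x) v'(x) dx = ∫_0^2 f(x) v(x) dx + [u'(x) v(x)]_0^2.
Choose V so that boundary terms are either known or forced to vanish.
Mixed BC: u(0) = 0 (Dirichlet) and u'(2) = 2 (Neumann). Define V = {v ∈ H^1(0, 2) : v(0) = 0}. Then [u' v]_0^2 = u'(2)·v(2) − u'(0)·0 = 2·v(2).
Weak formulation: find u (satisfying any essential BC) such that ∫_0^2 u'(x) v'(x) dx = ∫_0^2 f v dx + 2·v(2) for all v ∈ V (Dirichlet at 0 absorbed into V; Neumann datum at x = 2 contributes the boundary term).
Substituting f(x) = x^2 - x - 2, the right-hand side is ∫_0^2 (x^2 - x - 2) v dx + 2·v(2).


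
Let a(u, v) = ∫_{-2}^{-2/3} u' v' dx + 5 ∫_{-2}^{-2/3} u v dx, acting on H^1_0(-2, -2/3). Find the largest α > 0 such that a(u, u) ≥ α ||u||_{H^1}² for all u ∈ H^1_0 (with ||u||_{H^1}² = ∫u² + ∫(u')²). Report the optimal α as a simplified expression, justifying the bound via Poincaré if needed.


α = 1

Coercivity of a(·,·) on H^1_0(-2, -2/3) means a(u, u) ≥ α ||u||_{H^1}² for every u ∈ H^1_0.
The interval has length L = 4/3, and Poincaré/coercivity depend only on L. Here a(u, u) = ∫(u')² + (5)·∫u².
Here c = 5 ≥ 1, so a(u,u) = ∫(u')² + c∫u² ≥ ∫(u')² + ∫u² = ||u||_{H^1}², i.e. α = 1 works. No larger α is possible: a(u,u) ≥ α||u||_{H^1}² means (1−α)∫(u')² ≥ (α−c)∫u², and for the modes u_n = sin(nπ(x−x₀)/L) (x₀ the left endpoint) one has ∫u_n²/∫(u_n')² = (L/(nπ))² → 0, so a(u_n,u_n)/||u_n||_{H^1}² → 1. Hence the optimal constant is α = 1.
Therefore α = 1.


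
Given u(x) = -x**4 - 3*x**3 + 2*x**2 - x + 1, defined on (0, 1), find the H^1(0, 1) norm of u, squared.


||u||_{H^1}^2 = 3077/180

The H^1 norm (squared) on an interval (0, L) is
  ||u||_{H^1}^2 = ∫_0^L u(x)^2 dx + ∫_0^L u'(x)^2 dx.
Compute u'(x) = -4*x**3 - 9*x**2 + 4*x - 1.
Then u(x)^2 = x**8 + 6*x**7 + 5*x**6 - 10*x**5 + 8*x**4 - 10*x**3 + 5*x**2 - 2*x + 1 and u'(x)^2 = 16*x**6 + 72*x**5 + 49*x**4 - 64*x**3 + 34*x**2 - 8*x + 1.
Integrate each monomial from 0 to 1 using ∫_0^1 c·x^n dx = c·1^(n+1)/(n+1):
  ∫_0^1 u(x)^2 dx = ∫_0^1 (x^8 + 6*x^7 + 5*x^6 - 10*x^5 + 8*x^4 - 10*x^3 + 5*x^2 - 2*x + 1) dx. Term by term:
    ∫_0^1 x^8 dx = 1/9;  ∫_0^1 6*x^7 dx = 3/4;  ∫_0^1 5*x^6 dx = 5/7;
    ∫_0^1 -10*x^5 dx = -5/3;  ∫_0^1 8*x^4 dx = 8/5;  ∫_0^1 -10*x^3 dx = -5/2;
    ∫_0^1 5*x^2 dx = 5/3;  ∫_0^1 -2*x dx = -1;  ∫_0^1 1 dx = 1.
  Sum: 1/9 + 3/4 + 5/7 − 5/3 + 8/5 − 5/2 + 5/3 − 1 + 1 = 851/1260.
  ∫_0^1 u'(x)^2 dx = ∫_0^1 (16*x^6 + 72*x^5 + 49*x^4 - 64*x^3 + 34*x^2 - 8*x + 1) dx. Term by term:
    ∫_0^1 16*x^6 dx = 16/7;  ∫_0^1 72*x^5 dx = 12;  ∫_0^1 49*x^4 dx = 49/5;
    ∫_0^1 -64*x^3 dx = -16;  ∫_0^1 34*x^2 dx = 34/3;  ∫_0^1 -8*x dx = -4;
    ∫_0^1 1 dx = 1.
  Sum: 16/7 + 12 + 49/5 − 16 + 34/3 − 4 + 1 = 1724/105.
Adding: ||u||_{H^1}^2 = 851/1260 + 1724/105 = 3077/180.


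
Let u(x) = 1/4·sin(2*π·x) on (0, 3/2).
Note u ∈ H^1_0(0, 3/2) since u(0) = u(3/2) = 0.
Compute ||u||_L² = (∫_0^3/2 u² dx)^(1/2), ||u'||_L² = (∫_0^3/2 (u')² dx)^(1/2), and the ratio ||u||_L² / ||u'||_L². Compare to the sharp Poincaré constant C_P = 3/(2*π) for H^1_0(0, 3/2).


||u||_L² / ||u'||_L² = 1/(2*π) < C_P = 3/(2*π).

u(x) = 1/4·sin(2*π·x), so u'(x) = π*cos(2*π*x)/2.
Writing u(x) = A·sin(kπx/L) with A = 1/4 and k = 3, use ∫_0^L sin²(kπx/L) dx = L/2 and ∫_0^L cos²(kπx/L) dx = L/2.
u² = 1/16·sin²(2*π·x) and (u')² = π^2/4·cos²(2*π·x), and each of sin², cos² integrates to L/2 = 3/4 over (0, 3/2).
∫_0^3/2 u² dx = 3/64, so ||u||_L² = sqrt(3)/8.
∫_0^3/2 (u')² dx = 3*π^2/16, so ||u'||_L² = sqrt(3)*π/4.
Ratio ||u||_L² / ||u'||_L² = 1/(2*π).
Sharp Poincaré constant on H^1_0(0, 3/2) is C_P = L/π = 3/(2*π), achieved by sin(2*π/3·x).
This is the k = 3 harmonic; the ratio L/(kπ) is strictly less than C_P = L/π, consistent with the sharp inequality ||u||_L² ≤ C_P ||u'||_L².


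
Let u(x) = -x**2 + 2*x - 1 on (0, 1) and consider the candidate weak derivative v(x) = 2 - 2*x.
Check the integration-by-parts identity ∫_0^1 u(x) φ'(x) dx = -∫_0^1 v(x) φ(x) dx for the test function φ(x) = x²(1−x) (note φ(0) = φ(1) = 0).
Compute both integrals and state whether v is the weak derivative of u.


LHS = -1/15, RHS = -1/15. Yes, v = u' weakly.

u(x) = -x**2 + 2*x - 1, classical derivative u'(x) = 2 - 2*x.
φ(x) = x²(1−x), so φ'(x) = x*(2 - 3*x).
Note φ(0) = φ(1) = 0, so the boundary term u·φ vanishes.
LHS = ∫_0^1 u(x) φ'(x) dx = ∫_0^1 (3*x^4 - 8*x^3 + 7*x^2 - 2*x) dx. Term by term:
  ∫_0^1 3*x^4 dx = 3/5;  ∫_0^1 -8*x^3 dx = -2;  ∫_0^1 7*x^2 dx = 7/3;
  ∫_0^1 -2*x dx = -1.
Sum: 3/5 − 2 + 7/3 − 1 = -1/15.
So LHS = -1/15.
∫_0^1 v(x) φ(x) dx = ∫_0^1 (2*x^4 - 4*x^3 + 2*x^2) dx. Term by term:
  ∫_0^1 2*x^4 dx = 2/5;  ∫_0^1 -4*x^3 dx = -1;  ∫_0^1 2*x^2 dx = 2/3.
Sum: 2/5 − 1 + 2/3 = 1/15.
So RHS = -∫_0^1 v(x) φ(x) dx = -1/15.
LHS = RHS, so the identity holds for this test φ.
Moreover u is smooth here and v(x) = u'(x) = 2 - 2*x pointwise, so the identity holds for every test function. Hence v is the weak derivative of u.


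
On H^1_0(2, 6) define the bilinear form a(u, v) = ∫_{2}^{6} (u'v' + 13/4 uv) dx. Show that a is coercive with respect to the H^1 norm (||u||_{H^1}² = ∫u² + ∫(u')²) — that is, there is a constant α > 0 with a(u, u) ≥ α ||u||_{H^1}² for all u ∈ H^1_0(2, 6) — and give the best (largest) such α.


α = 1

Coercivity of a(·,·) on H^1_0(2, 6) means a(u, u) ≥ α ||u||_{H^1}² for every u ∈ H^1_0.
The interval has length L = 4, and Poincaré/coercivity depend only on L. Here a(u, u) = ∫(u')² + (13/4)·∫u².
Here c = 13/4 ≥ 1, so a(u,u) = ∫(u')² + c∫u² ≥ ∫(u')² + ∫u² = ||u||_{H^1}², i.e. α = 1 works. No larger α is possible: a(u,u) ≥ α||u||_{H^1}² means (1−α)∫(u')² ≥ (α−c)∫u², and for the modes u_n = sin(nπ(x−x₀)/L) (x₀ the left endpoint) one has ∫u_n²/∫(u_n')² = (L/(nπ))² → 0, so a(u_n,u_n)/||u_n||_{H^1}² → 1. Hence the optimal constant is α = 1.
Therefore α = 1.


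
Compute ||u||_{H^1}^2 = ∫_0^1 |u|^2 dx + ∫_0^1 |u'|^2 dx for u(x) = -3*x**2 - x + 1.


||u||_{H^1}^2 = 619/30

The H^1 norm (squared) on an interval (0, L) is
  ||u||_{H^1}^2 = ∫_0^L u(x)^2 dx + ∫_0^L u'(x)^2 dx.
Compute u'(x) = -6*x - 1.
Then u(x)^2 = 9*x**4 + 6*x**3 - 5*x**2 - 2*x + 1 and u'(x)^2 = 36*x**2 + 12*x + 1.
Integrate each monomial from 0 to 1 using ∫_0^1 c·x^n dx = c·1^(n+1)/(n+1):
  ∫_0^1 u(x)^2 dx = ∫_0^1 (9*x^4 + 6*x^3 - 5*x^2 - 2*x + 1) dx. Term by term:
    ∫_0^1 9*x^4 dx = 9/5;  ∫_0^1 6*x^3 dx = 3/2;  ∫_0^1 -5*x^2 dx = -5/3;
    ∫_0^1 -2*x dx = -1;  ∫_0^1 1 dx = 1.
  Sum: 9/5 + 3/2 − 5/3 − 1 + 1 = 49/30.
  ∫_0^1 u'(x)^2 dx = ∫_0^1 (36*x^2 + 12*x + 1) dx. Term by term:
    ∫_0^1 36*x^2 dx = 12;  ∫_0^1 12*x dx = 6;  ∫_0^1 1 dx = 1.
  Sum: 12 + 6 + 1 = 19.
Adding: ||u||_{H^1}^2 = 49/30 + 19 = 619/30.


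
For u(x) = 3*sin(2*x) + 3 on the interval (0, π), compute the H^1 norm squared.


||u||_{H^1(0,π)}^2 = 63*π/2

u'(x) = 6*cos(2*x).
Expand u² and (u')² and integrate term by term on (0, π), using: for integers n ≥ 1, ∫_0^π sin²(nx) dx = ∫_0^π cos²(nx) dx = π/2; for n ≠ n', ∫_0^π sin(nx)sin(n'x) dx = ∫_0^π cos(nx)cos(n'x) dx = 0; and by product-to-sum, ∫_0^π sin(nx)cos(n'x) dx = ½∫_0^π [sin((n+n')x) + sin((n−n')x)] dx, which is 0 when n+n' is even and 2n/(n²−n'²) when n+n' is odd (it need not vanish on (0, π)). For the constant mode: ∫_0^π 1 dx = π, ∫_0^π cos(nx) dx = 0, ∫_0^π sin(nx) dx = (1−(−1)^n)/n.
  u² squared terms: (3)²·∫1 dx = 9·π = 9*π;  (3)²·∫sin(2x)² dx = 9·π/2 = 9*π/2.
  u² cross terms: 2·(3)·(3)·∫1·sin(2x) dx = 18·(0) = 0.
  So ∫_0^π u² dx = 9*π + 9*π/2 + 0 = 27*π/2.
  (u')² squared terms: (6)²·∫cos(2x)² dx = 36·π/2 = 18*π.
  So ∫_0^π (u')² dx = 18*π.
||u||_{H^1}^2 = (27*π/2) + (18*π) = 63*π/2.


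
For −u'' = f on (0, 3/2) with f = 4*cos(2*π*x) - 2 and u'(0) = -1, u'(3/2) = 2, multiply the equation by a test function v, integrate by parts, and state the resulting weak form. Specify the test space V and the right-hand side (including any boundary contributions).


V = H^1(0, 3/2) (v unrestricted at boundary; u is determined up to an additive constant); weak form: ∫_0^3/2 u'v' dx = ∫_0^3/2 (4*cos(2*π*x) - 2) v dx + 2·v(3/2) + v(0) for all v ∈ V.

Multiply both sides by a test function v and integrate from 0 to 3/2:
  ∫_0^3/2 −u''(x) v(x) dx = ∫_0^3/2 f(x) v(x) dx.
Integrate the LHS by parts once:
  ∫_0^3/2 −u'' v dx = −[u'(x) v(x)]_0^3/2 + ∫_0^3/2 u'(x) v'(x) dx.
Thus ∫_0^3/2 u'(x) v'(x) dx = ∫_0^3/2 f(x) v(x) dx + [u'(x) v(x)]_0^3/2.
Choose V so that boundary terms are either known or forced to vanish.
u has inhomogeneous Neumann u'(0) = -1, u'(3/2) = 2. [u' v]_0^3/2 = (2)·v(3/2) − (-1)·v(0) = 2·v(3/2) + v(0). Take V = H^1(0, 3/2); boundary term becomes part of RHS.
Weak formulation: find u (satisfying any essential BC) such that ∫_0^3/2 u'(x) v'(x) dx = ∫_0^3/2 f v dx + 2·v(3/2) + v(0) for all v ∈ V (Neumann data are natural BCs: they enter the RHS as boundary terms).
Substituting f(x) = 4*cos(2*π*x) - 2, the right-hand side is ∫_0^3/2 (4*cos(2*π*x) - 2) v dx + 2·v(3/2) + v(0).
Compatibility check (pure Neumann): taking v ≡ 1 ∈ V gives 0 = ∫_0^3/2 f dx + (2) − (-1), i.e. ∫_0^3/2 f dx must equal u'(0) − u'(3/2) = -3. Indeed ∫_0^3/2 (4*cos(2*π*x) - 2) dx = -3, so the data are compatible. The solution is then unique only up to an additive constant (fix it e.g. by requiring ∫_0^3/2 u dx = 0).


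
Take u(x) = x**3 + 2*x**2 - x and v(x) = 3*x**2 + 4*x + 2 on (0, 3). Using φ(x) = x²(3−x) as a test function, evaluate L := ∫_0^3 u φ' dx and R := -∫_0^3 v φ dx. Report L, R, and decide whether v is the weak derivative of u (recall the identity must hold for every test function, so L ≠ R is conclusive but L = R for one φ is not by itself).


LHS = -459/4, RHS = -135. No, v is not the weak derivative of u.

u(x) = x**3 + 2*x**2 - x, classical derivative u'(x) = 3*x**2 + 4*x - 1.
φ(x) = x²(3−x), so φ'(x) = 3*x*(2 - x).
Note φ(0) = φ(3) = 0, so the boundary term u·φ vanishes.
LHS = ∫_0^3 u(x) φ'(x) dx = ∫_0^3 (-3*x^5 + 15*x^3 - 6*x^2) dx. Term by term:
  ∫_0^3 -3*x^5 dx = -729/2;  ∫_0^3 15*x^3 dx = 1215/4;  ∫_0^3 -6*x^2 dx = -54.
Sum: -729/2 + 1215/4 − 54 = -459/4.
So LHS = -459/4.
∫_0^3 v(x) φ(x) dx = ∫_0^3 (-3*x^5 + 5*x^4 + 10*x^3 + 6*x^2) dx. Term by term:
  ∫_0^3 -3*x^5 dx = -729/2;  ∫_0^3 5*x^4 dx = 243;  ∫_0^3 10*x^3 dx = 405/2;
  ∫_0^3 6*x^2 dx = 54.
Sum: -729/2 + 243 + 405/2 + 54 = 135.
So RHS = -∫_0^3 v(x) φ(x) dx = -135.
LHS − RHS = 81/4 ≠ 0, so the identity fails.
(For a valid weak derivative the identity must hold for EVERY test function, in particular this one. The failure shows v is NOT the weak derivative of u.)
Correct weak derivative would be u'(x) = 3*x**2 + 4*x - 1.


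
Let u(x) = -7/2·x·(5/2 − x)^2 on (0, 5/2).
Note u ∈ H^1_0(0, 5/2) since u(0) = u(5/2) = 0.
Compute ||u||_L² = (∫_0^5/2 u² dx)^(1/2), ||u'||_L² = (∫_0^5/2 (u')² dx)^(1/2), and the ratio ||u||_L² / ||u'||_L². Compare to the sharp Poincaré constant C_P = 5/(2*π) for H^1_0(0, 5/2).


||u||_L² / ||u'||_L² = 5*sqrt(14)/28 < C_P = 5/(2*π).

u(x) = -7/2·x·(5/2 − x)^2, so u'(x) = -21*x^2/2 + 35*x - 175/8.
u(x) = -7/2·x·(5/2 − x)^2 vanishes at x = 0 and x = 5/2, so u ∈ H^1_0(0, 5/2). Differentiate via the product rule and integrate the resulting polynomials term by term.
  ∫_0^5/2 u² dx = ∫_0^5/2 (49*x^6/4 - 245*x^5/2 + 3675*x^4/8 - 6125*x^3/8 + 30625*x^2/64) dx. Term by term:
    ∫_0^5/2 49*x^6/4 dx = 546875/512;  ∫_0^5/2 -245*x^5/2 dx = -3828125/768;  ∫_0^5/2 3675*x^4/8 dx = 2296875/256;
    ∫_0^5/2 -6125*x^3/8 dx = -3828125/512;  ∫_0^5/2 30625*x^2/64 dx = 3828125/1536.
  Sum: 546875/512 − 3828125/768 + 2296875/256 − 3828125/512 + 3828125/1536 = 109375/1536.
  ∫_0^5/2 (u')² dx = ∫_0^5/2 (441*x^4/4 - 735*x^3 + 13475*x^2/8 - 6125*x/4 + 30625/64) dx. Term by term:
    ∫_0^5/2 441*x^4/4 dx = 275625/128;  ∫_0^5/2 -735*x^3 dx = -459375/64;  ∫_0^5/2 13475*x^2/8 dx = 1684375/192;
    ∫_0^5/2 -6125*x/4 dx = -153125/32;  ∫_0^5/2 30625/64 dx = 153125/128.
  Sum: 275625/128 − 459375/64 + 1684375/192 − 153125/32 + 153125/128 = 30625/192.
∫_0^5/2 u² dx = 109375/1536, so ||u||_L² = 125*sqrt(42)/96.
∫_0^5/2 (u')² dx = 30625/192, so ||u'||_L² = 175*sqrt(3)/24.
Ratio ||u||_L² / ||u'||_L² = 5*sqrt(14)/28.
Sharp Poincaré constant on H^1_0(0, 5/2) is C_P = L/π = 5/(2*π), achieved by sin(2*π/5·x).
A polynomial bump cannot attain the sharp Poincaré constant (only the first sine eigenfunction does), so the ratio is strictly less than C_P, consistent with ||u||_L² ≤ C_P ||u'||_L².


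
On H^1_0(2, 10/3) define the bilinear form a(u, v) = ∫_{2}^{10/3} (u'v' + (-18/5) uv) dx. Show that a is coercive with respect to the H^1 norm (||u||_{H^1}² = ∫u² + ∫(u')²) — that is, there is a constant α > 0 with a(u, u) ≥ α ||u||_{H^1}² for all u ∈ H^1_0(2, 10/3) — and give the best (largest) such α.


α = 9*(-32 + 5*π^2)/(5*(16 + 9*π^2))

Coercivity of a(·,·) on H^1_0(2, 10/3) means a(u, u) ≥ α ||u||_{H^1}² for every u ∈ H^1_0.
The interval has length L = 4/3, and Poincaré/coercivity depend only on L. Here a(u, u) = ∫(u')² + (-18/5)·∫u².
Here c = -18/5 < 0 with |c| < (π/L)² = 9*π^2/16, so coercivity still holds. The condition a(u,u) ≥ α||u||_{H^1}² reads (1−α)∫(u')² ≥ (α−c)∫u². Any admissible α is ≤ 1 (rapidly oscillating u have ∫u²/∫(u')² → 0), and α = 1 would force 0 ≥ (1−c)∫u², impossible since c < 1; so 1−α > 0. By the sharp Poincaré inequality on H^1_0 of an interval of length L, ∫(u')² ≥ (π/L)²∫u² with equality for the first sine mode sin(π(x−x₀)/L) (x₀ the left endpoint), so the inequality holds for all u iff (1−α)(π/L)² ≥ α − c, i.e. α ≤ ((π/L)² + c)/((π/L)² + 1) = (1 + c(L/π)²)/(1 + (L/π)²). (Direct route, valid since c ≤ 0: Poincaré gives c∫u² ≥ c(L/π)²∫(u')², so a(u,u) ≥ (1 + c(L/π)²)∫(u')², while ||u||_{H^1}² ≤ (1 + (L/π)²)∫(u')²; dividing yields the same α.) With (π/L)² = 9*π^2/16 and c = -18/5, the largest admissible constant is α = ((π/L)² + c)/((π/L)² + 1).
Simplifying, α = 9*(-32 + 5*π^2)/(5*(16 + 9*π^2)).


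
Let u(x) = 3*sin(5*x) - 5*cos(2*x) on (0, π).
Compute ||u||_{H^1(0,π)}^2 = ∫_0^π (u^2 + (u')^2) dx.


||u||_{H^1(0,π)}^2 = -500/7 + 359*π/2

u'(x) = 10*sin(2*x) + 15*cos(5*x).
Expand u² and (u')² and integrate term by term on (0, π), using: for integers n ≥ 1, ∫_0^π sin²(nx) dx = ∫_0^π cos²(nx) dx = π/2; for n ≠ n', ∫_0^π sin(nx)sin(n'x) dx = ∫_0^π cos(nx)cos(n'x) dx = 0; and by product-to-sum, ∫_0^π sin(nx)cos(n'x) dx = ½∫_0^π [sin((n+n')x) + sin((n−n')x)] dx, which is 0 when n+n' is even and 2n/(n²−n'²) when n+n' is odd (it need not vanish on (0, π)).
  u² squared terms: (-5)²·∫cos(2x)² dx = 25·π/2 = 25*π/2;  (3)²·∫sin(5x)² dx = 9·π/2 = 9*π/2.
  u² cross terms: 2·(-5)·(3)·∫cos(2x)·sin(5x) dx = -30·(10/21) = -100/7.
  So ∫_0^π u² dx = 25*π/2 + 9*π/2 − 100/7 = -100/7 + 17*π.
  (u')² squared terms: (10)²·∫sin(2x)² dx = 100·π/2 = 50*π;  (15)²·∫cos(5x)² dx = 225·π/2 = 225*π/2.
  (u')² cross terms: 2·(10)·(15)·∫sin(2x)·cos(5x) dx = 300·(-4/21) = -400/7.
  So ∫_0^π (u')² dx = 50*π + 225*π/2 − 400/7 = -400/7 + 325*π/2.
||u||_{H^1}^2 = (-100/7 + 17*π) + (-400/7 + 325*π/2) = -500/7 + 359*π/2.


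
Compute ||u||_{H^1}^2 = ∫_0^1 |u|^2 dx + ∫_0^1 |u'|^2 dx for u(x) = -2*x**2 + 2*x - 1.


||u||_{H^1}^2 = 9/5

The H^1 norm (squared) on an interval (0, L) is
  ||u||_{H^1}^2 = ∫_0^L u(x)^2 dx + ∫_0^L u'(x)^2 dx.
Compute u'(x) = 2 - 4*x.
Then u(x)^2 = 4*x**4 - 8*x**3 + 8*x**2 - 4*x + 1 and u'(x)^2 = 16*x**2 - 16*x + 4.
Integrate each monomial from 0 to 1 using ∫_0^1 c·x^n dx = c·1^(n+1)/(n+1):
  ∫_0^1 u(x)^2 dx = ∫_0^1 (4*x^4 - 8*x^3 + 8*x^2 - 4*x + 1) dx. Term by term:
    ∫_0^1 4*x^4 dx = 4/5;  ∫_0^1 -8*x^3 dx = -2;  ∫_0^1 8*x^2 dx = 8/3;
    ∫_0^1 -4*x dx = -2;  ∫_0^1 1 dx = 1.
  Sum: 4/5 − 2 + 8/3 − 2 + 1 = 7/15.
  ∫_0^1 u'(x)^2 dx = ∫_0^1 (16*x^2 - 16*x + 4) dx. Term by term:
    ∫_0^1 16*x^2 dx = 16/3;  ∫_0^1 -16*x dx = -8;  ∫_0^1 4 dx = 4.
  Sum: 16/3 − 8 + 4 = 4/3.
Adding: ||u||_{H^1}^2 = 7/15 + 4/3 = 9/5.


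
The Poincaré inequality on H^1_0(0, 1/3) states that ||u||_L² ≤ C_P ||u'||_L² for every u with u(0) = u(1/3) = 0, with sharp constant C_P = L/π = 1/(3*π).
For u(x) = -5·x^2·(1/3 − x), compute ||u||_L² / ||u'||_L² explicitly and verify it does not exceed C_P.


||u||_L² / ||u'||_L² = sqrt(14)/42 < C_P = 1/(3*π).

u(x) = -5·x^2·(1/3 − x), so u'(x) = 5*x*(9*x - 2)/3.
u(x) = -5·x^2·(1/3 − x) vanishes at x = 0 and x = 1/3, so u ∈ H^1_0(0, 1/3). Differentiate via the product rule and integrate the resulting polynomials term by term.
  ∫_0^1/3 u² dx = ∫_0^1/3 (25*x^6 - 50*x^5/3 + 25*x^4/9) dx. Term by term:
    ∫_0^1/3 25*x^6 dx = 25/15309;  ∫_0^1/3 -50*x^5/3 dx = -25/6561;  ∫_0^1/3 25*x^4/9 dx = 5/2187.
  Sum: 25/15309 − 25/6561 + 5/2187 = 5/45927.
  ∫_0^1/3 (u')² dx = ∫_0^1/3 (225*x^4 - 100*x^3 + 100*x^2/9) dx. Term by term:
    ∫_0^1/3 225*x^4 dx = 5/27;  ∫_0^1/3 -100*x^3 dx = -25/81;  ∫_0^1/3 100*x^2/9 dx = 100/729.
  Sum: 5/27 − 25/81 + 100/729 = 10/729.
∫_0^1/3 u² dx = 5/45927, so ||u||_L² = sqrt(35)/567.
∫_0^1/3 (u')² dx = 10/729, so ||u'||_L² = sqrt(10)/27.
Ratio ||u||_L² / ||u'||_L² = sqrt(14)/42.
Sharp Poincaré constant on H^1_0(0, 1/3) is C_P = L/π = 1/(3*π), achieved by sin(3*π·x).
A polynomial bump cannot attain the sharp Poincaré constant (only the first sine eigenfunction does), so the ratio is strictly less than C_P, consistent with ||u||_L² ≤ C_P ||u'||_L².


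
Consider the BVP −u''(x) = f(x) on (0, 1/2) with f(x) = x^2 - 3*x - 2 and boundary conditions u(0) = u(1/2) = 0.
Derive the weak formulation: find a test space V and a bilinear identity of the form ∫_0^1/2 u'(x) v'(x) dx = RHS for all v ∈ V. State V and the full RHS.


V = H^1_0(0, 1/2) (so v(0) = v(1/2) = 0); weak form: ∫_0^1/2 u'v' dx = ∫_0^1/2 (x^2 - 3*x - 2) v dx for all v ∈ V.

Multiply both sides by a test function v and integrate from 0 to 1/2:
  ∫_0^1/2 −u''(x) v(x) dx = ∫_0^1/2 f(x) v(x) dx.
Integrate the LHS by parts once:
  ∫_0^1/2 −u'' v dx = −[u'(x) v(x)]_0^1/2 + ∫_0^1/2 u'(x) v'(x) dx.
Thus ∫_0^1/2 u'(x) v'(x) dx = ∫_0^1/2 f(x) v(x) dx + [u'(x) v(x)]_0^1/2.
Choose V so that boundary terms are either known or forced to vanish.
u is Dirichlet: u(0) = u(1/2) = 0. Let V = H^1_0(0, 1/2); then v(0) = v(1/2) = 0, and [u' v]_0^1/2 = 0.
Weak formulation: find u (satisfying any essential BC) such that ∫_0^1/2 u'(x) v'(x) dx = ∫_0^1/2 f v dx for all v ∈ V.
Substituting f(x) = x^2 - 3*x - 2, the right-hand side is ∫_0^1/2 (x^2 - 3*x - 2) v dx.


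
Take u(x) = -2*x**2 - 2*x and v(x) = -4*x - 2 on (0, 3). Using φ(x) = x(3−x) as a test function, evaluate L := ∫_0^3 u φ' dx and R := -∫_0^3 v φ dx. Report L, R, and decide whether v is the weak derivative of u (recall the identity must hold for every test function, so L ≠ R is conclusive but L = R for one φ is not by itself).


LHS = 36, RHS = 36. Yes, v = u' weakly.

u(x) = -2*x**2 - 2*x, classical derivative u'(x) = -4*x - 2.
φ(x) = x(3−x), so φ'(x) = 3 - 2*x.
Note φ(0) = φ(3) = 0, so the boundary term u·φ vanishes.
LHS = ∫_0^3 u(x) φ'(x) dx = ∫_0^3 (4*x^3 - 2*x^2 - 6*x) dx. Term by term:
  ∫_0^3 4*x^3 dx = 81;  ∫_0^3 -2*x^2 dx = -18;  ∫_0^3 -6*x dx = -27.
Sum: 81 − 18 − 27 = 36.
So LHS = 36.
∫_0^3 v(x) φ(x) dx = ∫_0^3 (4*x^3 - 10*x^2 - 6*x) dx. Term by term:
  ∫_0^3 4*x^3 dx = 81;  ∫_0^3 -10*x^2 dx = -90;  ∫_0^3 -6*x dx = -27.
Sum: 81 − 90 − 27 = -36.
So RHS = -∫_0^3 v(x) φ(x) dx = 36.
LHS = RHS, so the identity holds for this test φ.
Moreover u is smooth here and v(x) = u'(x) = -4*x - 2 pointwise, so the identity holds for every test function. Hence v is the weak derivative of u.


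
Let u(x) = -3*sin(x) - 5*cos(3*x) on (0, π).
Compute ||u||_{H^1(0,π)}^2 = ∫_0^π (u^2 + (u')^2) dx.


||u||_{H^1(0,π)}^2 = 134*π

u'(x) = 15*sin(3*x) - 3*cos(x).
Expand u² and (u')² and integrate term by term on (0, π), using: for integers n ≥ 1, ∫_0^π sin²(nx) dx = ∫_0^π cos²(nx) dx = π/2; for n ≠ n', ∫_0^π sin(nx)sin(n'x) dx = ∫_0^π cos(nx)cos(n'x) dx = 0; and by product-to-sum, ∫_0^π sin(nx)cos(n'x) dx = ½∫_0^π [sin((n+n')x) + sin((n−n')x)] dx, which is 0 when n+n' is even and 2n/(n²−n'²) when n+n' is odd (it need not vanish on (0, π)).
  u² squared terms: (-5)²·∫cos(3x)² dx = 25·π/2 = 25*π/2;  (-3)²·∫sin(x)² dx = 9·π/2 = 9*π/2.
  u² cross terms: 2·(-5)·(-3)·∫cos(3x)·sin(x) dx = 30·(0) = 0.
  So ∫_0^π u² dx = 25*π/2 + 9*π/2 + 0 = 17*π.
  (u')² squared terms: (-3)²·∫cos(x)² dx = 9·π/2 = 9*π/2;  (15)²·∫sin(3x)² dx = 225·π/2 = 225*π/2.
  (u')² cross terms: 2·(-3)·(15)·∫cos(x)·sin(3x) dx = -90·(0) = 0.
  So ∫_0^π (u')² dx = 9*π/2 + 225*π/2 + 0 = 117*π.
||u||_{H^1}^2 = (17*π) + (117*π) = 134*π.


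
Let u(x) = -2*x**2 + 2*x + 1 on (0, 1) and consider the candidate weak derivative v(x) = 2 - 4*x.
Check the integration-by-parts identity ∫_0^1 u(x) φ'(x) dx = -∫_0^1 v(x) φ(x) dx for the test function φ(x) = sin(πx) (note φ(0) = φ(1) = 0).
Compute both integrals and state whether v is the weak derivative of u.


LHS = 0, RHS = 0. Yes, v = u' weakly.

u(x) = -2*x**2 + 2*x + 1, classical derivative u'(x) = 2 - 4*x.
φ(x) = sin(πx), so φ'(x) = π*cos(π*x).
Note φ(0) = φ(1) = 0, so the boundary term u·φ vanishes.
LHS = ∫_0^1 u(x) φ'(x) dx = ∫_0^1 (-2*π*x^2*cos(π*x) + 2*π*x*cos(π*x) + π*cos(π*x)) dx. Term by term:
  ∫_0^1 π*cos(π*x) dx = 0;  ∫_0^1 -2*π*x^2*cos(π*x) dx = 4/π;  ∫_0^1 2*π*x*cos(π*x) dx = -4/π.
Sum: 0 + 4/π − 4/π = 0.
So LHS = 0.
∫_0^1 v(x) φ(x) dx = ∫_0^1 (-4*x*sin(π*x) + 2*sin(π*x)) dx. Term by term:
  ∫_0^1 2*sin(π*x) dx = 4/π;  ∫_0^1 -4*x*sin(π*x) dx = -4/π.
Sum: 4/π − 4/π = 0.
So RHS = -∫_0^1 v(x) φ(x) dx = 0.
LHS = RHS, so the identity holds for this test φ.
Moreover u is smooth here and v(x) = u'(x) = 2 - 4*x pointwise, so the identity holds for every test function. Hence v is the weak derivative of u.


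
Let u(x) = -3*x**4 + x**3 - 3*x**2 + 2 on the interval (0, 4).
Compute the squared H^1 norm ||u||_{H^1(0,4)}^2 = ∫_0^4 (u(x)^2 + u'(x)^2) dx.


||u||_{H^1}^2 = 3993200/7

The H^1 norm (squared) on an interval (0, L) is
  ||u||_{H^1}^2 = ∫_0^L u(x)^2 dx + ∫_0^L u'(x)^2 dx.
Compute u'(x) = -12*x**3 + 3*x**2 - 6*x.
Then u(x)^2 = 9*x**8 - 6*x**7 + 19*x**6 - 6*x**5 - 3*x**4 + 4*x**3 - 12*x**2 + 4 and u'(x)^2 = 144*x**6 - 72*x**5 + 153*x**4 - 36*x**3 + 36*x**2.
Integrate each monomial from 0 to 4 using ∫_0^4 c·x^n dx = c·4^(n+1)/(n+1):
  ∫_0^4 u(x)^2 dx = ∫_0^4 (9*x^8 - 6*x^7 + 19*x^6 - 6*x^5 - 3*x^4 + 4*x^3 - 12*x^2 + 4) dx. Term by term:
    ∫_0^4 9*x^8 dx = 262144;  ∫_0^4 -6*x^7 dx = -49152;  ∫_0^4 19*x^6 dx = 311296/7;
    ∫_0^4 -6*x^5 dx = -4096;  ∫_0^4 -3*x^4 dx = -3072/5;  ∫_0^4 4*x^3 dx = 256;
    ∫_0^4 -12*x^2 dx = -256;  ∫_0^4 4 dx = 16.
  Sum: 262144 − 49152 + 311296/7 − 4096 − 3072/5 + 256 − 256 + 16 = 8846896/35.
  ∫_0^4 u'(x)^2 dx = ∫_0^4 (144*x^6 - 72*x^5 + 153*x^4 - 36*x^3 + 36*x^2) dx. Term by term:
    ∫_0^4 144*x^6 dx = 2359296/7;  ∫_0^4 -72*x^5 dx = -49152;  ∫_0^4 153*x^4 dx = 156672/5;
    ∫_0^4 -36*x^3 dx = -2304;  ∫_0^4 36*x^2 dx = 768.
  Sum: 2359296/7 − 49152 + 156672/5 − 2304 + 768 = 11119104/35.
Adding: ||u||_{H^1}^2 = 8846896/35 + 11119104/35 = 3993200/7.


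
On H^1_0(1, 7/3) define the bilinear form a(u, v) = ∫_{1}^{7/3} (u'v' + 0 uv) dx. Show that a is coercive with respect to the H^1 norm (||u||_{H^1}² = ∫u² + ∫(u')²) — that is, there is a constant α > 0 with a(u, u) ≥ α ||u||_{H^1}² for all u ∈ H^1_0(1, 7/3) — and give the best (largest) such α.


α = 9*π^2/(16 + 9*π^2)

Coercivity of a(·,·) on H^1_0(1, 7/3) means a(u, u) ≥ α ||u||_{H^1}² for every u ∈ H^1_0.
The interval has length L = 4/3, and Poincaré/coercivity depend only on L. Here a(u, u) = ∫(u')² + (0)·∫u².
Here c = 0, so a(u,u) = ∫(u')² alone. The condition a(u,u) ≥ α||u||_{H^1}² reads (1−α)∫(u')² ≥ (α−c)∫u². Any admissible α is ≤ 1 (rapidly oscillating u have ∫u²/∫(u')² → 0), and α = 1 would force 0 ≥ (1−c)∫u², impossible since c < 1; so 1−α > 0. By the sharp Poincaré inequality on H^1_0 of an interval of length L, ∫(u')² ≥ (π/L)²∫u² with equality for the first sine mode sin(π(x−x₀)/L) (x₀ the left endpoint), so the inequality holds for all u iff (1−α)(π/L)² ≥ α − c, i.e. α ≤ ((π/L)² + c)/((π/L)² + 1) = (1 + c(L/π)²)/(1 + (L/π)²). (Direct route, valid since c ≤ 0: Poincaré gives c∫u² ≥ c(L/π)²∫(u')², so a(u,u) ≥ (1 + c(L/π)²)∫(u')², while ||u||_{H^1}² ≤ (1 + (L/π)²)∫(u')²; dividing yields the same α.) With (π/L)² = 9*π^2/16 and c = 0, the largest admissible constant is α = ((π/L)² + c)/((π/L)² + 1).
Simplifying, α = 9*π^2/(16 + 9*π^2).


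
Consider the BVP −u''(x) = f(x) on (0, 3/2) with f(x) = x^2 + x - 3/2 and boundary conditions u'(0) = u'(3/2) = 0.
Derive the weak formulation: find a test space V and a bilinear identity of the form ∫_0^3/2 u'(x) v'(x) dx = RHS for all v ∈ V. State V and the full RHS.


V = H^1(0, 3/2) (no boundary constraint on v; u is determined up to an additive constant); weak form: ∫_0^3/2 u'v' dx = ∫_0^3/2 (x^2 + x - 3/2) v dx for all v ∈ V.

Multiply both sides by a test function v and integrate from 0 to 3/2:
  ∫_0^3/2 −u''(x) v(x) dx = ∫_0^3/2 f(x) v(x) dx.
Integrate the LHS by parts once:
  ∫_0^3/2 −u'' v dx = −[u'(x) v(x)]_0^3/2 + ∫_0^3/2 u'(x) v'(x) dx.
Thus ∫_0^3/2 u'(x) v'(x) dx = ∫_0^3/2 f(x) v(x) dx + [u'(x) v(x)]_0^3/2.
Choose V so that boundary terms are either known or forced to vanish.
u has homogeneous Neumann: u'(0) = u'(3/2) = 0. So [u' v]_0^3/2 = 0·v(3/2) − 0·v(0) = 0 for any v; take V = H^1(0, 3/2).
Weak formulation: find u (satisfying any essential BC) such that ∫_0^3/2 u'(x) v'(x) dx = ∫_0^3/2 f v dx for all v ∈ V (homogeneous Neumann, so boundary terms vanish).
Substituting f(x) = x^2 + x - 3/2, the right-hand side is ∫_0^3/2 (x^2 + x - 3/2) v dx.
Compatibility check (pure Neumann): taking v ≡ 1 ∈ V gives 0 = ∫_0^3/2 f dx + (0) − (0), i.e. ∫_0^3/2 f dx must equal u'(0) − u'(3/2) = 0. Indeed ∫_0^3/2 (x^2 + x - 3/2) dx = 0, so the data are compatible. The solution is then unique only up to an additive constant (fix it e.g. by requiring ∫_0^3/2 u dx = 0).


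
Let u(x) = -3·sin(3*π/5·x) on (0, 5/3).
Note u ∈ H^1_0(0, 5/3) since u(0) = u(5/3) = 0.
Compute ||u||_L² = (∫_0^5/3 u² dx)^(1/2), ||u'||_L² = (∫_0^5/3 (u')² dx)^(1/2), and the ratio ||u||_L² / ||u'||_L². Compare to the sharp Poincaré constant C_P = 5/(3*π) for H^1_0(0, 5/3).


||u||_L² / ||u'||_L² = 5/(3*π) = C_P.

u(x) = -3·sin(3*π/5·x), so u'(x) = -9*π*cos(3*π*x/5)/5.
Writing u(x) = A·sin(kπx/L) with A = -3 and k = 1, use ∫_0^L sin²(kπx/L) dx = L/2 and ∫_0^L cos²(kπx/L) dx = L/2.
u² = 9·sin²(3*π/5·x) and (u')² = 81*π^2/25·cos²(3*π/5·x), and each of sin², cos² integrates to L/2 = 5/6 over (0, 5/3).
∫_0^5/3 u² dx = 15/2, so ||u||_L² = sqrt(30)/2.
∫_0^5/3 (u')² dx = 27*π^2/10, so ||u'||_L² = 3*sqrt(30)*π/10.
Ratio ||u||_L² / ||u'||_L² = 5/(3*π).
Sharp Poincaré constant on H^1_0(0, 5/3) is C_P = L/π = 5/(3*π), achieved by sin(3*π/5·x).
This is the k = 1 eigenfunction (up to amplitude), so the ratio equals the sharp Poincaré constant exactly.


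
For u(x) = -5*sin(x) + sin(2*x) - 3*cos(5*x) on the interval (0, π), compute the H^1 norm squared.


||u||_{H^1(0,π)}^2 = 208/7 + 289*π/2

u'(x) = 15*sin(5*x) - 5*cos(x) + 2*cos(2*x).
Expand u² and (u')² and integrate term by term on (0, π), using: for integers n ≥ 1, ∫_0^π sin²(nx) dx = ∫_0^π cos²(nx) dx = π/2; for n ≠ n', ∫_0^π sin(nx)sin(n'x) dx = ∫_0^π cos(nx)cos(n'x) dx = 0; and by product-to-sum, ∫_0^π sin(nx)cos(n'x) dx = ½∫_0^π [sin((n+n')x) + sin((n−n')x)] dx, which is 0 when n+n' is even and 2n/(n²−n'²) when n+n' is odd (it need not vanish on (0, π)).
  u² squared terms: (-5)²·∫sin(x)² dx = 25·π/2 = 25*π/2;  (-3)²·∫cos(5x)² dx = 9·π/2 = 9*π/2;  (1)²·∫sin(2x)² dx = 1·π/2 = π/2.
  u² cross terms: 2·(-5)·(-3)·∫sin(x)·cos(5x) dx = 30·(0) = 0;  2·(-5)·(1)·∫sin(x)·sin(2x) dx = -10·(0) = 0;  2·(-3)·(1)·∫cos(5x)·sin(2x) dx = -6·(-4/21) = 8/7.
  So ∫_0^π u² dx = 25*π/2 + 9*π/2 + π/2 + 0 + 0 + 8/7 = 8/7 + 35*π/2.
  (u')² squared terms: (-5)²·∫cos(x)² dx = 25·π/2 = 25*π/2;  (2)²·∫cos(2x)² dx = 4·π/2 = 2*π;  (15)²·∫sin(5x)² dx = 225·π/2 = 225*π/2.
  (u')² cross terms: 2·(-5)·(2)·∫cos(x)·cos(2x) dx = -20·(0) = 0;  2·(-5)·(15)·∫cos(x)·sin(5x) dx = -150·(0) = 0;  2·(2)·(15)·∫cos(2x)·sin(5x) dx = 60·(10/21) = 200/7.
  So ∫_0^π (u')² dx = 25*π/2 + 2*π + 225*π/2 + 0 + 0 + 200/7 = 200/7 + 127*π.
||u||_{H^1}^2 = (8/7 + 35*π/2) + (200/7 + 127*π) = 208/7 + 289*π/2.


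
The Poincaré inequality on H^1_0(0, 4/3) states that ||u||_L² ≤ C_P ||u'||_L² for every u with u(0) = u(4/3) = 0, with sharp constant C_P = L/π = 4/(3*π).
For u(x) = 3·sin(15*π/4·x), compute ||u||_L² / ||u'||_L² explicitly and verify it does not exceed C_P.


||u||_L² / ||u'||_L² = 4/(15*π) < C_P = 4/(3*π).

u(x) = 3·sin(15*π/4·x), so u'(x) = 45*π*cos(15*π*x/4)/4.
Writing u(x) = A·sin(kπx/L) with A = 3 and k = 5, use ∫_0^L sin²(kπx/L) dx = L/2 and ∫_0^L cos²(kπx/L) dx = L/2.
u² = 9·sin²(15*π/4·x) and (u')² = 2025*π^2/16·cos²(15*π/4·x), and each of sin², cos² integrates to L/2 = 2/3 over (0, 4/3).
∫_0^4/3 u² dx = 6, so ||u||_L² = sqrt(6).
∫_0^4/3 (u')² dx = 675*π^2/8, so ||u'||_L² = 15*sqrt(6)*π/4.
Ratio ||u||_L² / ||u'||_L² = 4/(15*π).
Sharp Poincaré constant on H^1_0(0, 4/3) is C_P = L/π = 4/(3*π), achieved by sin(3*π/4·x).
This is the k = 5 harmonic; the ratio L/(kπ) is strictly less than C_P = L/π, consistent with the sharp inequality ||u||_L² ≤ C_P ||u'||_L².


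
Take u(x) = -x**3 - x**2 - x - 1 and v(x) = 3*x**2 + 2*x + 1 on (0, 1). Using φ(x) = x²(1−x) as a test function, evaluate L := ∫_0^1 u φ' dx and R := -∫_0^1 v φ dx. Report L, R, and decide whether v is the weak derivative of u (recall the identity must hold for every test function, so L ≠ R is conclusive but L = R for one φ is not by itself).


LHS = 17/60, RHS = -17/60. No, v is not the weak derivative of u.

u(x) = -x**3 - x**2 - x - 1, classical derivative u'(x) = -3*x**2 - 2*x - 1.
φ(x) = x²(1−x), so φ'(x) = x*(2 - 3*x).
Note φ(0) = φ(1) = 0, so the boundary term u·φ vanishes.
LHS = ∫_0^1 u(x) φ'(x) dx = ∫_0^1 (3*x^5 + x^4 + x^3 + x^2 - 2*x) dx. Term by term:
  ∫_0^1 3*x^5 dx = 1/2;  ∫_0^1 x^4 dx = 1/5;  ∫_0^1 x^3 dx = 1/4;
  ∫_0^1 x^2 dx = 1/3;  ∫_0^1 -2*x dx = -1.
Sum: 1/2 + 1/5 + 1/4 + 1/3 − 1 = 17/60.
So LHS = 17/60.
∫_0^1 v(x) φ(x) dx = ∫_0^1 (-3*x^5 + x^4 + x^3 + x^2) dx. Term by term:
  ∫_0^1 -3*x^5 dx = -1/2;  ∫_0^1 x^4 dx = 1/5;  ∫_0^1 x^3 dx = 1/4;
  ∫_0^1 x^2 dx = 1/3.
Sum: -1/2 + 1/5 + 1/4 + 1/3 = 17/60.
So RHS = -∫_0^1 v(x) φ(x) dx = -17/60.
LHS − RHS = 17/30 ≠ 0, so the identity fails.
(For a valid weak derivative the identity must hold for EVERY test function, in particular this one. The failure shows v is NOT the weak derivative of u.)
Correct weak derivative would be u'(x) = -3*x**2 - 2*x - 1.


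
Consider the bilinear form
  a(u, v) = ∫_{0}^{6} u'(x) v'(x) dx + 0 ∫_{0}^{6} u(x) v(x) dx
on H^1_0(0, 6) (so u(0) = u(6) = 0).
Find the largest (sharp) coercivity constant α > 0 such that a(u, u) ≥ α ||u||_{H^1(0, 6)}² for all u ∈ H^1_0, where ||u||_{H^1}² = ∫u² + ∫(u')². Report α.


α = π^2/(π^2 + 36)

Coercivity of a(·,·) on H^1_0(0, 6) means a(u, u) ≥ α ||u||_{H^1}² for every u ∈ H^1_0.
The interval has length L = 6, and Poincaré/coercivity depend only on L. Here a(u, u) = ∫(u')² + (0)·∫u².
Here c = 0, so a(u,u) = ∫(u')² alone. The condition a(u,u) ≥ α||u||_{H^1}² reads (1−α)∫(u')² ≥ (α−c)∫u². Any admissible α is ≤ 1 (rapidly oscillating u have ∫u²/∫(u')² → 0), and α = 1 would force 0 ≥ (1−c)∫u², impossible since c < 1; so 1−α > 0. By the sharp Poincaré inequality on H^1_0 of an interval of length L, ∫(u')² ≥ (π/L)²∫u² with equality for the first sine mode sin(π(x−x₀)/L) (x₀ the left endpoint), so the inequality holds for all u iff (1−α)(π/L)² ≥ α − c, i.e. α ≤ ((π/L)² + c)/((π/L)² + 1) = (1 + c(L/π)²)/(1 + (L/π)²). (Direct route, valid since c ≤ 0: Poincaré gives c∫u² ≥ c(L/π)²∫(u')², so a(u,u) ≥ (1 + c(L/π)²)∫(u')², while ||u||_{H^1}² ≤ (1 + (L/π)²)∫(u')²; dividing yields the same α.) With (π/L)² = π^2/36 and c = 0, the largest admissible constant is α = ((π/L)² + c)/((π/L)² + 1).
Simplifying, α = π^2/(π^2 + 36).


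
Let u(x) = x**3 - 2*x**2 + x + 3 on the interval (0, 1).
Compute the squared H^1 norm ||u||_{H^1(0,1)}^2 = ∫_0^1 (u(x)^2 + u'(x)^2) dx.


||u||_{H^1}^2 = 135/14

The H^1 norm (squared) on an interval (0, L) is
  ||u||_{H^1}^2 = ∫_0^L u(x)^2 dx + ∫_0^L u'(x)^2 dx.
Compute u'(x) = 3*x**2 - 4*x + 1.
Then u(x)^2 = x**6 - 4*x**5 + 6*x**4 + 2*x**3 - 11*x**2 + 6*x + 9 and u'(x)^2 = 9*x**4 - 24*x**3 + 22*x**2 - 8*x + 1.
Integrate each monomial from 0 to 1 using ∫_0^1 c·x^n dx = c·1^(n+1)/(n+1):
  ∫_0^1 u(x)^2 dx = ∫_0^1 (x^6 - 4*x^5 + 6*x^4 + 2*x^3 - 11*x^2 + 6*x + 9) dx. Term by term:
    ∫_0^1 x^6 dx = 1/7;  ∫_0^1 -4*x^5 dx = -2/3;  ∫_0^1 6*x^4 dx = 6/5;
    ∫_0^1 2*x^3 dx = 1/2;  ∫_0^1 -11*x^2 dx = -11/3;  ∫_0^1 6*x dx = 3;
    ∫_0^1 9 dx = 9.
  Sum: 1/7 − 2/3 + 6/5 + 1/2 − 11/3 + 3 + 9 = 1997/210.
  ∫_0^1 u'(x)^2 dx = ∫_0^1 (9*x^4 - 24*x^3 + 22*x^2 - 8*x + 1) dx. Term by term:
    ∫_0^1 9*x^4 dx = 9/5;  ∫_0^1 -24*x^3 dx = -6;  ∫_0^1 22*x^2 dx = 22/3;
    ∫_0^1 -8*x dx = -4;  ∫_0^1 1 dx = 1.
  Sum: 9/5 − 6 + 22/3 − 4 + 1 = 2/15.
Adding: ||u||_{H^1}^2 = 1997/210 + 2/15 = 135/14.


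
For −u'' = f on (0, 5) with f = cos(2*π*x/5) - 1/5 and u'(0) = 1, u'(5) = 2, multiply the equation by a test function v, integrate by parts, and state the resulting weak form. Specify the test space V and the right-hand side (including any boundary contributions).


V = H^1(0, 5) (v unrestricted at boundary; u is determined up to an additive constant); weak form: ∫_0^5 u'v' dx = ∫_0^5 (cos(2*π*x/5) - 1/5) v dx + 2·v(5) − v(0) for all v ∈ V.

Multiply both sides by a test function v and integrate from 0 to 5:
  ∫_0^5 −u''(x) v(x) dx = ∫_0^5 f(x) v(x) dx.
Integrate the LHS by parts once:
  ∫_0^5 −u'' v dx = −[u'(x) v(x)]_0^5 + ∫_0^5 u'(x) v'(x) dx.
Thus ∫_0^5 u'(x) v'(x) dx = ∫_0^5 f(x) v(x) dx + [u'(x) v(x)]_0^5.
Choose V so that boundary terms are either known or forced to vanish.
u has inhomogeneous Neumann u'(0) = 1, u'(5) = 2. [u' v]_0^5 = (2)·v(5) − (1)·v(0) = 2·v(5) − v(0). Take V = H^1(0, 5); boundary term becomes part of RHS.
Weak formulation: find u (satisfying any essential BC) such that ∫_0^5 u'(x) v'(x) dx = ∫_0^5 f v dx + 2·v(5) − v(0) for all v ∈ V (Neumann data are natural BCs: they enter the RHS as boundary terms).
Substituting f(x) = cos(2*π*x/5) - 1/5, the right-hand side is ∫_0^5 (cos(2*π*x/5) - 1/5) v dx + 2·v(5) − v(0).
Compatibility check (pure Neumann): taking v ≡ 1 ∈ V gives 0 = ∫_0^5 f dx + (2) − (1), i.e. ∫_0^5 f dx must equal u'(0) − u'(5) = -1. Indeed ∫_0^5 (cos(2*π*x/5) - 1/5) dx = -1, so the data are compatible. The solution is then unique only up to an additive constant (fix it e.g. by requiring ∫_0^5 u dx = 0).


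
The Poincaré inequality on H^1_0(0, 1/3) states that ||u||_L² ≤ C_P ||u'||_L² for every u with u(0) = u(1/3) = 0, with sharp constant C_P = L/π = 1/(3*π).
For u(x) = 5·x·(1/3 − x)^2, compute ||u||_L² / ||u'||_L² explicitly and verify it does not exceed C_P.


||u||_L² / ||u'||_L² = sqrt(14)/42 < C_P = 1/(3*π).

u(x) = 5·x·(1/3 − x)^2, so u'(x) = 15*x^2 - 20*x/3 + 5/9.
u(x) = 5·x·(1/3 − x)^2 vanishes at x = 0 and x = 1/3, so u ∈ H^1_0(0, 1/3). Differentiate via the product rule and integrate the resulting polynomials term by term.
  ∫_0^1/3 u² dx = ∫_0^1/3 (25*x^6 - 100*x^5/3 + 50*x^4/3 - 100*x^3/27 + 25*x^2/81) dx. Term by term:
    ∫_0^1/3 25*x^6 dx = 25/15309;  ∫_0^1/3 -100*x^5/3 dx = -50/6561;  ∫_0^1/3 50*x^4/3 dx = 10/729;
    ∫_0^1/3 -100*x^3/27 dx = -25/2187;  ∫_0^1/3 25*x^2/81 dx = 25/6561.
  Sum: 25/15309 − 50/6561 + 10/729 − 25/2187 + 25/6561 = 5/45927.
  ∫_0^1/3 (u')² dx = ∫_0^1/3 (225*x^4 - 200*x^3 + 550*x^2/9 - 200*x/27 + 25/81) dx. Term by term:
    ∫_0^1/3 225*x^4 dx = 5/27;  ∫_0^1/3 -200*x^3 dx = -50/81;  ∫_0^1/3 550*x^2/9 dx = 550/729;
    ∫_0^1/3 -200*x/27 dx = -100/243;  ∫_0^1/3 25/81 dx = 25/243.
  Sum: 5/27 − 50/81 + 550/729 − 100/243 + 25/243 = 10/729.
∫_0^1/3 u² dx = 5/45927, so ||u||_L² = sqrt(35)/567.
∫_0^1/3 (u')² dx = 10/729, so ||u'||_L² = sqrt(10)/27.
Ratio ||u||_L² / ||u'||_L² = sqrt(14)/42.
Sharp Poincaré constant on H^1_0(0, 1/3) is C_P = L/π = 1/(3*π), achieved by sin(3*π·x).
A polynomial bump cannot attain the sharp Poincaré constant (only the first sine eigenfunction does), so the ratio is strictly less than C_P, consistent with ||u||_L² ≤ C_P ||u'||_L².
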